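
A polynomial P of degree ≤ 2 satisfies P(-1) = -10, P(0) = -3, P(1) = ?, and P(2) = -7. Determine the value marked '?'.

The 3 known points determine the degree-2 polynomial uniquely.
Write P(s) = as^2 + bs + c. Substituting each data point gives a linear system:
  a - b + c = -10
  c = -3
  4a + 2b + c = -7
Solving the system yields a = -3, b = 4, c = -3.
So P(s) = -3s^2 + 4s - 3.
Then P(1) = -2.

-2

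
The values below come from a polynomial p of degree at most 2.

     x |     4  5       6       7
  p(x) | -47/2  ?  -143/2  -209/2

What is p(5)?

On equispaced nodes a degree-2 polynomial has vanishing third forward difference, so
  - p(4) + 3·p(5) - 3·p(6) + p(7) = 0.
Substituting the known values and solving for p(5):
  3·p(5) = -267/2
  p(5) = -89/2.

-89/2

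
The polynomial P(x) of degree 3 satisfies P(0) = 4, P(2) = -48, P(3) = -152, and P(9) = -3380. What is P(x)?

Write P(x) = ax^3 + bx^2 + cx + d. Substituting each data point gives a linear system:
  d = 4
  8a + 4b + 2c + d = -48
  27a + 9b + 3c + d = -152
  729a + 81b + 9c + d = -3380
Solving the system yields a = -4, b = -6, c = 2, d = 4.
So P(x) = -4x^3 - 6x^2 + 2x + 4.
Check: P(0) = 4. ✓

P(x) = -4x^3 - 6x^2 + 2x + 4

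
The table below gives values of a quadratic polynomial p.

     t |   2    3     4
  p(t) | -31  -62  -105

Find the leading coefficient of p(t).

Write p(t) = at^2 + bt + c. Substituting each data point gives a linear system:
  4a + 2b + c = -31
  9a + 3b + c = -62
  16a + 4b + c = -105
Solving the system yields a = -6, b = -1, c = -5.
So p(t) = -6t^2 - t - 5.
The leading coefficient is -6.

-6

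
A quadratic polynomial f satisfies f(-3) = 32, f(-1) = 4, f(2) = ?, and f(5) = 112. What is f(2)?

22

The 3 known points determine the degree-2 polynomial uniquely.
Write f(x) = ax^2 + bx + c. Substituting each data point gives a linear system:
  9a - 3b + c = 32
  a - b + c = 4
  25a + 5b + c = 112
Solving the system yields a = 4, b = 2, c = 2.
So f(x) = 4x² + 2x + 2.
Then f(2) = 22.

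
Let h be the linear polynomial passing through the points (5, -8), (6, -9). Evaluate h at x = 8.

-11

Write h(x) = ax + b. Substituting each data point gives a linear system:
  5a + b = -8
  6a + b = -9
Solving the system yields a = -1, b = -3.
So h(x) = -x - 3.
Then h(8) = -11.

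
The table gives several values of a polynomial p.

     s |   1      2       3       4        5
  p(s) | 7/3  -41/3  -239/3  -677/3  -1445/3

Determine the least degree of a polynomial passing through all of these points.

Forward differences of the values at s = 1, 2, 3, 4, 5:
  p  : 7/3  -41/3  -239/3  -677/3  -1445/3
  Δ  : -16  -66  -146  -256
  Δ^2: -50  -80  -110
  Δ^3: -30  -30
  Δ^4: 0
The third differences are constant (-30) and nonzero, while all higher differences vanish, so the minimal degree is 3.

3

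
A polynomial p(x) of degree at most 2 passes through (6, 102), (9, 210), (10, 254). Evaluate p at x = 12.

354

Write p(x) = ax^2 + bx + c. Substituting each data point gives a linear system:
  36a + 6b + c = 102
  81a + 9b + c = 210
  100a + 10b + c = 254
Solving the system yields a = 2, b = 6, c = -6.
So p(x) = 2x^2 + 6x - 6.
Then p(12) = 354.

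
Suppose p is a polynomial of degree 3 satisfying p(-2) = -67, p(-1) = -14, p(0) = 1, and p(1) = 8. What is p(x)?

Using the Lagrange interpolation formula with nodes -2, -1, 0, 1:
  L_0(x) = (x + 1)x(x - 1) / -6
  L_1(x) = (x + 2)x(x - 1) / 2
  L_2(x) = (x + 2)(x + 1)(x - 1) / -2
  L_3(x) = (x + 2)(x + 1)x / 6
Then p(x) = -67·L_0(x) - 14·L_1(x) + 1·L_2(x) + 8·L_3(x).
Expanding and collecting terms gives p(x) = 5x^3 - 4x^2 + 6x + 1.
Check: p(-1) = -14. ✓

p(x) = 5x^3 - 4x^2 + 6x + 1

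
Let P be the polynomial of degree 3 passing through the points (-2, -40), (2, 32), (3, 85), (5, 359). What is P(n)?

Write P(n) = an^3 + bn^2 + cn + d. Substituting each data point gives a linear system:
  -8a + 4b - 2c + d = -40
  8a + 4b + 2c + d = 32
  27a + 9b + 3c + d = 85
  125a + 25b + 5c + d = 359
Solving the system yields a = 3, b = -2, c = 6, d = 4.
So P(n) = 3n^3 - 2n^2 + 6n + 4.
Check: P(5) = 359. ✓

P(n) = 3n^3 - 2n^2 + 6n + 4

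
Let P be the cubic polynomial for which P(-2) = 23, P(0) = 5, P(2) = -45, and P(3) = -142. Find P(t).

Using the Lagrange interpolation formula with nodes -2, 0, 2, 3:
  L_0(t) = t(t - 2)(t - 3) / -40
  L_1(t) = (t + 2)(t - 2)(t - 3) / 12
  L_2(t) = (t + 2)t(t - 3) / -8
  L_3(t) = (t + 2)t(t - 2) / 15
Then P(t) = 23·L_0(t) + 5·L_1(t) - 45·L_2(t) - 142·L_3(t).
Expanding and collecting terms gives P(t) = -4t^3 - 4t^2 - t + 5.
Check: P(3) = -142. ✓

P(t) = -4t^3 - 4t^2 - t + 5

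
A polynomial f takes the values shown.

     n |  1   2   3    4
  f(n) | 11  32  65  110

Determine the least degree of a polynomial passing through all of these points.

Forward differences of the values at n = 1, 2, 3, 4:
  f  : 11  32  65  110
  Δ  : 21  33  45
  Δ^2: 12  12
  Δ^3: 0
The second differences are constant (12) and nonzero, while all higher differences vanish, so the minimal degree is 2.

2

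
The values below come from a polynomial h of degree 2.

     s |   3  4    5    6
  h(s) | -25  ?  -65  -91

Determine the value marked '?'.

-43

The 3 known points determine the degree-2 polynomial uniquely.
Write h(s) = as^2 + bs + c. Substituting each data point gives a linear system:
  9a + 3b + c = -25
  25a + 5b + c = -65
  36a + 6b + c = -91
Solving the system yields a = -2, b = -4, c = 5.
So h(s) = -2s^2 - 4s + 5.
Then h(4) = -43.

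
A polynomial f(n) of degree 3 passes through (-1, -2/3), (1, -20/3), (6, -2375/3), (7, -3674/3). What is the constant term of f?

Write f(n) = an^3 + bn^2 + cn + d. Substituting each data point gives a linear system:
  -a + b - c + d = -2/3
  a + b + c + d = -20/3
  216a + 36b + 6c + d = -2375/3
  343a + 49b + 7c + d = -3674/3
Solving the system yields a = -3, b = -4, c = 0, d = 1/3.
So f(n) = -3n^3 - 4n^2 + 1/3.
The constant term is 1/3.

1/3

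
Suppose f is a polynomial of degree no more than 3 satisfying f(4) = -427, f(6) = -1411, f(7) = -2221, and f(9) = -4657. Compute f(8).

Write f(n) = an^3 + bn^2 + cn + d. Substituting each data point gives a linear system:
  64a + 16b + 4c + d = -427
  216a + 36b + 6c + d = -1411
  343a + 49b + 7c + d = -2221
  729a + 81b + 9c + d = -4657
Solving the system yields a = -6, b = -4, c = 4, d = 5.
So f(n) = -6n³ - 4n² + 4n + 5.
Then f(8) = -3291.

-3291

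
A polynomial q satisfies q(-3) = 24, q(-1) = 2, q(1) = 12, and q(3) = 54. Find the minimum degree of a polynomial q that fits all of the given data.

Forward differences of the values at t = -3, -1, 1, 3:
  q  : 24  2  12  54
  Δ  : -22  10  42
  Δ^2: 32  32
  Δ^3: 0
The second differences are constant (32) and nonzero, while all higher differences vanish, so the minimal degree is 2.

2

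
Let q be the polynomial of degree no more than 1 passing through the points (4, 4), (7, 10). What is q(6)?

Using the Lagrange interpolation formula with nodes 4, 7:
  L_0(t) = (t - 7) / -3
  L_1(t) = (t - 4) / 3
Then q(t) = 4·L_0(t) + 10·L_1(t).
Expanding and collecting terms gives q(t) = 2t - 4.
Evaluating at t = 6: q(6) = 8.

8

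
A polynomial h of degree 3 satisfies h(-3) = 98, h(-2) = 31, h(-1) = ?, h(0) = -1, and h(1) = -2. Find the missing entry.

4

The 4 known points determine the degree-3 polynomial uniquely.
Write h(n) = an^3 + bn^2 + cn + d. Substituting each data point gives a linear system:
  -27a + 9b - 3c + d = 98
  -8a + 4b - 2c + d = 31
  d = -1
  a + b + c + d = -2
Solving the system yields a = -3, b = 2, c = 0, d = -1.
So h(n) = -3n³ + 2n² - 1.
Then h(-1) = 4.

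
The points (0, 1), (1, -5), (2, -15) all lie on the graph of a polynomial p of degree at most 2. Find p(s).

p(s) = -2s^2 - 4s + 1

Using the Lagrange interpolation formula with nodes 0, 1, 2:
  L_0(s) = (s - 1)(s - 2) / 2
  L_1(s) = s(s - 2) / -1
  L_2(s) = s(s - 1) / 2
Then p(s) = 1·L_0(s) - 5·L_1(s) - 15·L_2(s).
Expanding and collecting terms gives p(s) = -2s^2 - 4s + 1.
Check: p(1) = -5. ✓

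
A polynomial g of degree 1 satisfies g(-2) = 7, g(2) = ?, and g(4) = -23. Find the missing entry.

-13

The 2 known points determine the degree-1 polynomial uniquely.
Write g(t) = at + b. Substituting each data point gives a linear system:
  -2a + b = 7
  4a + b = -23
Solving the system yields a = -5, b = -3.
So g(t) = -5t - 3.
Then g(2) = -13.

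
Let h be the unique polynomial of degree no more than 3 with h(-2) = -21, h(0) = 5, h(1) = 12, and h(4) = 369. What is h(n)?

Write h(n) = an^3 + bn^2 + cn + d. Substituting each data point gives a linear system:
  -8a + 4b - 2c + d = -21
  d = 5
  a + b + c + d = 12
  64a + 16b + 4c + d = 369
Solving the system yields a = 5, b = 3, c = -1, d = 5.
So h(n) = 5n^3 + 3n^2 - n + 5.
Check: h(0) = 5. ✓

h(n) = 5n^3 + 3n^2 - n + 5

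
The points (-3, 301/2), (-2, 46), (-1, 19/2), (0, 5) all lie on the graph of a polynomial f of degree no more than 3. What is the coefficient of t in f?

Write f(t) = at^3 + bt^2 + ct + d. Substituting each data point gives a linear system:
  -27a + 9b - 3c + d = 301/2
  -8a + 4b - 2c + d = 46
  -a + b - c + d = 19/2
  d = 5
Solving the system yields a = -6, b = -2, c = -1/2, d = 5.
So f(t) = -6t³ - 2t² - (1/2)t + 5.
The coefficient of t is -1/2.

-1/2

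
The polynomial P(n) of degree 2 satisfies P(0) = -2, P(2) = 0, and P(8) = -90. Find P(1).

1

Using the Lagrange interpolation formula with nodes 0, 2, 8:
  L_0(n) = (n - 2)(n - 8) / 16
  L_1(n) = n(n - 8) / -12
  L_2(n) = n(n - 2) / 48
Then P(n) = -2·L_0(n) + 0·L_1(n) - 90·L_2(n).
Expanding and collecting terms gives P(n) = -2n^2 + 5n - 2.
Evaluating at n = 1: P(1) = 1.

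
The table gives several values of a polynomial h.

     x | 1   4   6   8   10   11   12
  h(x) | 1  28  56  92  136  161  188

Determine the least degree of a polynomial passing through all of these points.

Divided differences on the nodes 1, 4, 6, 8, 10, 11, 12:
  order 0: 1  28  56  92  136  161  188
  order 1: 9  14  18  22  25  27
  order 2: 1  1  1  1  1
  order 3: 0  0  0  0
  order 4: 0  0  0
  order 5: 0  0
  order 6: 0
The order-2 divided differences are all 1 (nonzero) and every higher order vanishes, so the data lies on a polynomial of degree exactly 2.

2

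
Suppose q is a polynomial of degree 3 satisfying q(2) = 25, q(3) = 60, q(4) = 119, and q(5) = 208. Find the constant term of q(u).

3

Write q(u) = au^3 + bu^2 + cu + d. Substituting each data point gives a linear system:
  8a + 4b + 2c + d = 25
  27a + 9b + 3c + d = 60
  64a + 16b + 4c + d = 119
  125a + 25b + 5c + d = 208
Solving the system yields a = 1, b = 3, c = 1, d = 3.
So q(u) = u^3 + 3u^2 + u + 3.
The constant term is 3.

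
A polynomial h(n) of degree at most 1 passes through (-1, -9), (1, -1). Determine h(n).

Using the Lagrange interpolation formula with nodes -1, 1:
  L_0(n) = (n - 1) / -2
  L_1(n) = (n + 1) / 2
Then h(n) = -9·L_0(n) - 1·L_1(n).
Expanding and collecting terms gives h(n) = 4n - 5.
Check: h(-1) = -9. ✓

h(n) = 4n - 5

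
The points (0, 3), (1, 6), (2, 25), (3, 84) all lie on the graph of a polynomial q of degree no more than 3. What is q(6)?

Using the Lagrange interpolation formula with nodes 0, 1, 2, 3:
  L_0(n) = (n - 1)(n - 2)(n - 3) / -6
  L_1(n) = n(n - 2)(n - 3) / 2
  L_2(n) = n(n - 1)(n - 3) / -2
  L_3(n) = n(n - 1)(n - 2) / 6
Then q(n) = 3·L_0(n) + 6·L_1(n) + 25·L_2(n) + 84·L_3(n).
Expanding and collecting terms gives q(n) = 4n^3 - 4n^2 + 3n + 3.
Evaluating at n = 6: q(6) = 741.

741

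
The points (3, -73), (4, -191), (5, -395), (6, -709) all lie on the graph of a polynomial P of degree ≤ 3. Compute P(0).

Write P(t) = at^3 + bt^2 + ct + d. Substituting each data point gives a linear system:
  27a + 9b + 3c + d = -73
  64a + 16b + 4c + d = -191
  125a + 25b + 5c + d = -395
  216a + 36b + 6c + d = -709
Solving the system yields a = -4, b = 5, c = -5, d = 5.
So P(t) = -4t^3 + 5t^2 - 5t + 5.
Then P(0) = 5.

5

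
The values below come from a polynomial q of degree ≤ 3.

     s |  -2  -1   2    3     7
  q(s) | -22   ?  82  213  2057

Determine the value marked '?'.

1

The 4 known points determine the degree-3 polynomial uniquely.
Write q(s) = as^3 + bs^2 + cs + d. Substituting each data point gives a linear system:
  -8a + 4b - 2c + d = -22
  8a + 4b + 2c + d = 82
  27a + 9b + 3c + d = 213
  343a + 49b + 7c + d = 2057
Solving the system yields a = 5, b = 6, c = 6, d = 6.
So q(s) = 5s³ + 6s² + 6s + 6.
Then q(-1) = 1.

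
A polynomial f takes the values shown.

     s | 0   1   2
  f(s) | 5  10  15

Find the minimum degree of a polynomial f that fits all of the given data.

1

Forward differences of the values at s = 0, 1, 2:
  f  : 5  10  15
  Δ  : 5  5
  Δ^2: 0
The first differences are constant (5) and nonzero, while all higher differences vanish, so the minimal degree is 1.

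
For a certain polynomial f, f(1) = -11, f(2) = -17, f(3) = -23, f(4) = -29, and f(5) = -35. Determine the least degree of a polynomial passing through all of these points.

Forward differences of the values at x = 1, 2, 3, 4, 5:
  f  : -11  -17  -23  -29  -35
  Δ  : -6  -6  -6  -6
  Δ^2: 0  0  0
  Δ^3: 0  0
  Δ^4: 0
The first differences are constant (-6) and nonzero, while all higher differences vanish, so the minimal degree is 1.

1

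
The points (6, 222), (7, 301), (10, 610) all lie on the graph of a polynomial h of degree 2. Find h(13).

Using the Lagrange interpolation formula with nodes 6, 7, 10:
  L_0(x) = (x - 7)(x - 10) / 4
  L_1(x) = (x - 6)(x - 10) / -3
  L_2(x) = (x - 6)(x - 7) / 12
Then h(x) = 222·L_0(x) + 301·L_1(x) + 610·L_2(x).
Expanding and collecting terms gives h(x) = 6x^2 + x.
Evaluating at x = 13: h(13) = 1027.

1027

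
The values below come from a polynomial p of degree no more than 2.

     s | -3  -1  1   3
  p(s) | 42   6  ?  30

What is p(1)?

2

The 3 known points determine the degree-2 polynomial uniquely.
Write p(s) = as^2 + bs + c. Substituting each data point gives a linear system:
  9a - 3b + c = 42
  a - b + c = 6
  9a + 3b + c = 30
Solving the system yields a = 4, b = -2, c = 0.
So p(s) = 4s² - 2s.
Then p(1) = 2.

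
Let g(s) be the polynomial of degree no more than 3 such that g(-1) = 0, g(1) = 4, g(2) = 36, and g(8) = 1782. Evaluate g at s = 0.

Write g(s) = as^3 + bs^2 + cs + d. Substituting each data point gives a linear system:
  -a + b - c + d = 0
  a + b + c + d = 4
  8a + 4b + 2c + d = 36
  512a + 64b + 8c + d = 1782
Solving the system yields a = 3, b = 4, c = -1, d = -2.
So g(s) = 3s^3 + 4s^2 - s - 2.
Then g(0) = -2.

-2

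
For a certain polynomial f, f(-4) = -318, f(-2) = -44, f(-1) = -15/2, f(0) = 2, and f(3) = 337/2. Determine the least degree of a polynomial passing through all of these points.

Divided differences on the nodes -4, -2, -1, 0, 3:
  order 0: -318  -44  -15/2  2  337/2
  order 1: 137  73/2  19/2  111/2
  order 2: -67/2  -27/2  23/2
  order 3: 5  5
  order 4: 0
The order-3 divided differences are all 5 (nonzero) and every higher order vanishes, so the data lies on a polynomial of degree exactly 3.

3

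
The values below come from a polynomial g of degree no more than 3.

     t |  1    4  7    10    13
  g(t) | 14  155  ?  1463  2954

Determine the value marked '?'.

The 4 known points determine the degree-3 polynomial uniquely.
Write g(t) = at^3 + bt^2 + ct + d. Substituting each data point gives a linear system:
  a + b + c + d = 14
  64a + 16b + 4c + d = 155
  1000a + 100b + 10c + d = 1463
  2197a + 169b + 13c + d = 2954
Solving the system yields a = 1, b = 4, c = 6, d = 3.
So g(t) = t^3 + 4t^2 + 6t + 3.
Then g(7) = 584.

584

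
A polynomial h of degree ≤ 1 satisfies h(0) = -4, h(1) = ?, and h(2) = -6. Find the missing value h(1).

-5

The 2 known points determine the degree-1 polynomial uniquely.
Write h(u) = au + b. Substituting each data point gives a linear system:
  b = -4
  2a + b = -6
Solving the system yields a = -1, b = -4.
So h(u) = -u - 4.
Then h(1) = -5.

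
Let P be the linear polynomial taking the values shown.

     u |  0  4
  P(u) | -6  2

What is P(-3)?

-12

Using the Lagrange interpolation formula with nodes 0, 4:
  L_0(u) = (u - 4) / -4
  L_1(u) = u / 4
Then P(u) = -6·L_0(u) + 2·L_1(u).
Expanding and collecting terms gives P(u) = 2u - 6.
Evaluating at u = -3: P(-3) = -12.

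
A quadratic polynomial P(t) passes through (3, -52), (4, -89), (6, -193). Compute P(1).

Write P(t) = at^2 + bt + c. Substituting each data point gives a linear system:
  9a + 3b + c = -52
  16a + 4b + c = -89
  36a + 6b + c = -193
Solving the system yields a = -5, b = -2, c = -1.
So P(t) = -5t² - 2t - 1.
Then P(1) = -8.

-8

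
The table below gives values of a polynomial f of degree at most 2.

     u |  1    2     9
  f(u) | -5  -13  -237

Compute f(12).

Write f(u) = au^2 + bu + c. Substituting each data point gives a linear system:
  a + b + c = -5
  4a + 2b + c = -13
  81a + 9b + c = -237
Solving the system yields a = -3, b = 1, c = -3.
So f(u) = -3u² + u - 3.
Then f(12) = -423.

-423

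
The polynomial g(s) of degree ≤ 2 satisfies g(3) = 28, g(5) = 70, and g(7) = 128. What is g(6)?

97

Using the Lagrange interpolation formula with nodes 3, 5, 7:
  L_0(s) = (s - 5)(s - 7) / 8
  L_1(s) = (s - 3)(s - 7) / -4
  L_2(s) = (s - 3)(s - 5) / 8
Then g(s) = 28·L_0(s) + 70·L_1(s) + 128·L_2(s).
Expanding and collecting terms gives g(s) = 2s^2 + 5s - 5.
Evaluating at s = 6: g(6) = 97.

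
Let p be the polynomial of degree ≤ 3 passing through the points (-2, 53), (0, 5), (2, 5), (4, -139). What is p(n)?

p(n) = -4n^3 + 6n^2 + 4n + 5

Write p(n) = an^3 + bn^2 + cn + d. Substituting each data point gives a linear system:
  -8a + 4b - 2c + d = 53
  d = 5
  8a + 4b + 2c + d = 5
  64a + 16b + 4c + d = -139
Solving the system yields a = -4, b = 6, c = 4, d = 5.
So p(n) = -4n^3 + 6n^2 + 4n + 5.
Check: p(-2) = 53. ✓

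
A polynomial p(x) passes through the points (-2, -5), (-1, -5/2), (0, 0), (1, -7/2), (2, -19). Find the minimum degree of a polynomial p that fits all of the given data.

3

Forward differences of the values at x = -2, -1, 0, 1, 2:
  p  : -5  -5/2  0  -7/2  -19
  Δ  : 5/2  5/2  -7/2  -31/2
  Δ^2: 0  -6  -12
  Δ^3: -6  -6
  Δ^4: 0
The third differences are constant (-6) and nonzero, while all higher differences vanish, so the minimal degree is 3.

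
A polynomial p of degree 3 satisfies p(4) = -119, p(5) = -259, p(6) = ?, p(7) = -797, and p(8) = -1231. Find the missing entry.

On equispaced nodes a degree-3 polynomial has vanishing fourth forward difference, so
  p(4) - 4·p(5) + 6·p(6) - 4·p(7) + p(8) = 0.
Substituting the known values and solving for p(6):
  6·p(6) = -2874
  p(6) = -479.

-479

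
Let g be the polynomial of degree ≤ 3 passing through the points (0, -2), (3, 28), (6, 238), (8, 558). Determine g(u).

g(u) = u^3 + u^2 - 2u - 2

Using the Lagrange interpolation formula with nodes 0, 3, 6, 8:
  L_0(u) = (u - 3)(u - 6)(u - 8) / -144
  L_1(u) = u(u - 6)(u - 8) / 45
  L_2(u) = u(u - 3)(u - 8) / -36
  L_3(u) = u(u - 3)(u - 6) / 80
Then g(u) = -2·L_0(u) + 28·L_1(u) + 238·L_2(u) + 558·L_3(u).
Expanding and collecting terms gives g(u) = u^3 + u^2 - 2u - 2.
Check: g(6) = 238. ✓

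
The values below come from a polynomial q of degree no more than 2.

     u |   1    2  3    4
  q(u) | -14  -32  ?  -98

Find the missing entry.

-60

On equispaced nodes a degree-2 polynomial has vanishing third forward difference, so
  - q(1) + 3·q(2) - 3·q(3) + q(4) = 0.
Substituting the known values and solving for q(3):
  -3·q(3) = 180
  q(3) = -60.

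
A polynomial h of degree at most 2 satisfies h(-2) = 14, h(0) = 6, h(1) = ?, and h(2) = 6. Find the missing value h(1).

The 3 known points determine the degree-2 polynomial uniquely.
Write h(s) = as^2 + bs + c. Substituting each data point gives a linear system:
  4a - 2b + c = 14
  c = 6
  4a + 2b + c = 6
Solving the system yields a = 1, b = -2, c = 6.
So h(s) = s² - 2s + 6.
Then h(1) = 5.

5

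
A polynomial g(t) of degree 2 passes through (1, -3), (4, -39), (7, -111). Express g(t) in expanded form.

g(t) = -2t^2 - 2t + 1

Write g(t) = at^2 + bt + c. Substituting each data point gives a linear system:
  a + b + c = -3
  16a + 4b + c = -39
  49a + 7b + c = -111
Solving the system yields a = -2, b = -2, c = 1.
So g(t) = -2t^2 - 2t + 1.
Check: g(4) = -39. ✓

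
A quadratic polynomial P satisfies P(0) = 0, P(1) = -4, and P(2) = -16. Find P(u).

Using the Lagrange interpolation formula with nodes 0, 1, 2:
  L_0(u) = (u - 1)(u - 2) / 2
  L_1(u) = u(u - 2) / -1
  L_2(u) = u(u - 1) / 2
Then P(u) = 0·L_0(u) - 4·L_1(u) - 16·L_2(u).
Expanding and collecting terms gives P(u) = -4u².
Check: P(2) = -16. ✓

P(u) = -4u^2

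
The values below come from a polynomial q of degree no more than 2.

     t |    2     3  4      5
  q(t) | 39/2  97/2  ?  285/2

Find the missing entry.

The 3 known points determine the degree-2 polynomial uniquely.
Write q(t) = at^2 + bt + c. Substituting each data point gives a linear system:
  4a + 2b + c = 39/2
  9a + 3b + c = 97/2
  25a + 5b + c = 285/2
Solving the system yields a = 6, b = -1, c = -5/2.
So q(t) = 6t² - t - 5/2.
Then q(4) = 179/2.

179/2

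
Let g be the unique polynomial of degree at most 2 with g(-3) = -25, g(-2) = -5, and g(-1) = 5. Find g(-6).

-145

Forward differences of the values at n = -3, -2, -1:
  g  : -25  -5  5
  Δ  : 20  10
  Δ^2: -10
The second differences are constant, confirming degree 2.
Interpolating (Newton forward form) and evaluating at n = -6 gives g(-6) = -145.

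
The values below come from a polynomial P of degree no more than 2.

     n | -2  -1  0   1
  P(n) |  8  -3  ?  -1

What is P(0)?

-6

The 3 known points determine the degree-2 polynomial uniquely.
Write P(n) = an^2 + bn + c. Substituting each data point gives a linear system:
  4a - 2b + c = 8
  a - b + c = -3
  a + b + c = -1
Solving the system yields a = 4, b = 1, c = -6.
So P(n) = 4n² + n - 6.
Then P(0) = -6.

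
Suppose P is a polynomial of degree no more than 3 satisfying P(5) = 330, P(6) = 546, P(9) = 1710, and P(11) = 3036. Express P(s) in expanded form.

P(s) = 2s^3 + 3s^2 + s

Using the Lagrange interpolation formula with nodes 5, 6, 9, 11:
  L_0(s) = (s - 6)(s - 9)(s - 11) / -24
  L_1(s) = (s - 5)(s - 9)(s - 11) / 15
  L_2(s) = (s - 5)(s - 6)(s - 11) / -24
  L_3(s) = (s - 5)(s - 6)(s - 9) / 60
Then P(s) = 330·L_0(s) + 546·L_1(s) + 1710·L_2(s) + 3036·L_3(s).
Expanding and collecting terms gives P(s) = 2s^3 + 3s^2 + s.
Check: P(5) = 330. ✓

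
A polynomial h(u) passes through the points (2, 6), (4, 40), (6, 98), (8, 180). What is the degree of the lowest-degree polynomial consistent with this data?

2

Forward differences of the values at u = 2, 4, 6, 8:
  h  : 6  40  98  180
  Δ  : 34  58  82
  Δ^2: 24  24
  Δ^3: 0
The second differences are constant (24) and nonzero, while all higher differences vanish, so the minimal degree is 2.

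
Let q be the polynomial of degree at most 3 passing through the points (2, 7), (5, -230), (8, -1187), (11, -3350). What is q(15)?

Write q(t) = at^3 + bt^2 + ct + d. Substituting each data point gives a linear system:
  8a + 4b + 2c + d = 7
  125a + 25b + 5c + d = -230
  512a + 64b + 8c + d = -1187
  1331a + 121b + 11c + d = -3350
Solving the system yields a = -3, b = 5, c = 3, d = 5.
So q(t) = -3t^3 + 5t^2 + 3t + 5.
Then q(15) = -8950.

-8950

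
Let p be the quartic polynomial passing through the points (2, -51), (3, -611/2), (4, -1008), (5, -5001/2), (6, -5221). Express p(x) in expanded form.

p(x) = -4x^4 - x^3 + 5x^2 - (1/2)x + 2

Using the Lagrange interpolation formula with nodes 2, 3, 4, 5, 6:
  L_0(x) = (x - 3)(x - 4)(x - 5)(x - 6) / 24
  L_1(x) = (x - 2)(x - 4)(x - 5)(x - 6) / -6
  L_2(x) = (x - 2)(x - 3)(x - 5)(x - 6) / 4
  L_3(x) = (x - 2)(x - 3)(x - 4)(x - 6) / -6
  L_4(x) = (x - 2)(x - 3)(x - 4)(x - 5) / 24
Then p(x) = -51·L_0(x) - 611/2·L_1(x) - 1008·L_2(x) - 5001/2·L_3(x) - 5221·L_4(x).
Expanding and collecting terms gives p(x) = -4x^4 - x^3 + 5x^2 - (1/2)x + 2.
Check: p(4) = -1008. ✓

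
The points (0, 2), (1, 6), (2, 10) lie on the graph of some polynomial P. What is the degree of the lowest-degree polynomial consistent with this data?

Forward differences of the values at u = 0, 1, 2:
  P  : 2  6  10
  Δ  : 4  4
  Δ^2: 0
The first differences are constant (4) and nonzero, while all higher differences vanish, so the minimal degree is 1.

1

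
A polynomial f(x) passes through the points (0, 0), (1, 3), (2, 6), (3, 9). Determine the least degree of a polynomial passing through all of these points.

1

Forward differences of the values at x = 0, 1, 2, 3:
  f  : 0  3  6  9
  Δ  : 3  3  3
  Δ^2: 0  0
  Δ^3: 0
The first differences are constant (3) and nonzero, while all higher differences vanish, so the minimal degree is 1.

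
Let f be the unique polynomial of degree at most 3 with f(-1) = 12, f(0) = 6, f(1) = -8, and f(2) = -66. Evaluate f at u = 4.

Forward differences of the values at u = -1, 0, 1, 2:
  f  : 12  6  -8  -66
  Δ  : -6  -14  -58
  Δ^2: -8  -44
  Δ^3: -36
The third differences are constant, confirming degree 3.
Interpolating (Newton forward form) and evaluating at u = 4 gives f(4) = -458.

-458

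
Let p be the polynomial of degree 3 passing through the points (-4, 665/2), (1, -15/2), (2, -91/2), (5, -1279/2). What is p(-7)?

3473/2

Write p(t) = at^3 + bt^2 + ct + d. Substituting each data point gives a linear system:
  -64a + 16b - 4c + d = 665/2
  a + b + c + d = -15/2
  8a + 4b + 2c + d = -91/2
  125a + 25b + 5c + d = -1279/2
Solving the system yields a = -5, b = 0, c = -3, d = 1/2.
So p(t) = -5t^3 - 3t + 1/2.
Then p(-7) = 3473/2.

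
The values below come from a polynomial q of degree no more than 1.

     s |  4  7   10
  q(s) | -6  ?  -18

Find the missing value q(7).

The 2 known points determine the degree-1 polynomial uniquely.
Write q(s) = as + b. Substituting each data point gives a linear system:
  4a + b = -6
  10a + b = -18
Solving the system yields a = -2, b = 2.
So q(s) = -2s + 2.
Then q(7) = -12.

-12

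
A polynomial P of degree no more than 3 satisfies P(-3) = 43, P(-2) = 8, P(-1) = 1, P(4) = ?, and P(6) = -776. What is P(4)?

-244

The 4 known points determine the degree-3 polynomial uniquely.
Write P(t) = at^3 + bt^2 + ct + d. Substituting each data point gives a linear system:
  -27a + 9b - 3c + d = 43
  -8a + 4b - 2c + d = 8
  -a + b - c + d = 1
  216a + 36b + 6c + d = -776
Solving the system yields a = -3, b = -4, c = 2, d = 4.
So P(t) = -3t^3 - 4t^2 + 2t + 4.
Then P(4) = -244.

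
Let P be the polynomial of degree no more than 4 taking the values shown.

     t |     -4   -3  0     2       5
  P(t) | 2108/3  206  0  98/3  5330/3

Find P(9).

Using the Lagrange interpolation formula with nodes -4, -3, 0, 2, 5:
  L_0(t) = (t + 3)t(t - 2)(t - 5) / 216
  L_1(t) = (t + 4)t(t - 2)(t - 5) / -120
  L_2(t) = (t + 4)(t + 3)(t - 2)(t - 5) / 120
  L_3(t) = (t + 4)(t + 3)t(t - 5) / -180
  L_4(t) = (t + 4)(t + 3)t(t - 2) / 1080
Then P(t) = 2108/3·L_0(t) + 206·L_1(t) + 0·L_2(t) + 98/3·L_3(t) + 5330/3·L_4(t).
Expanding and collecting terms gives P(t) = 3t⁴ - 4t² + (1/3)t.
Evaluating at t = 9: P(9) = 19362.

19362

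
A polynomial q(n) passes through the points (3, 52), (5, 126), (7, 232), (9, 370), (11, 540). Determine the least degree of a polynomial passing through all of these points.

Forward differences of the values at n = 3, 5, 7, 9, 11:
  q  : 52  126  232  370  540
  Δ  : 74  106  138  170
  Δ^2: 32  32  32
  Δ^3: 0  0
  Δ^4: 0
The second differences are constant (32) and nonzero, while all higher differences vanish, so the minimal degree is 2.

2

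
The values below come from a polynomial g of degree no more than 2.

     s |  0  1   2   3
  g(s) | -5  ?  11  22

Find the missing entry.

2

The 3 known points determine the degree-2 polynomial uniquely.
Write g(s) = as^2 + bs + c. Substituting each data point gives a linear system:
  c = -5
  4a + 2b + c = 11
  9a + 3b + c = 22
Solving the system yields a = 1, b = 6, c = -5.
So g(s) = s² + 6s - 5.
Then g(1) = 2.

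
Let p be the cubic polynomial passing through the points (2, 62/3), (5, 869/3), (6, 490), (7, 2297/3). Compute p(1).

5/3

Write p(s) = as^3 + bs^2 + cs + d. Substituting each data point gives a linear system:
  8a + 4b + 2c + d = 62/3
  125a + 25b + 5c + d = 869/3
  216a + 36b + 6c + d = 490
  343a + 49b + 7c + d = 2297/3
Solving the system yields a = 2, b = 5/3, c = 0, d = -2.
So p(s) = 2s^3 + (5/3)s^2 - 2.
Then p(1) = 5/3.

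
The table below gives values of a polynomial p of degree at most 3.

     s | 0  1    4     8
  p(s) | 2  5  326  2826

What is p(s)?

Write p(s) = as^3 + bs^2 + cs + d. Substituting each data point gives a linear system:
  d = 2
  a + b + c + d = 5
  64a + 16b + 4c + d = 326
  512a + 64b + 8c + d = 2826
Solving the system yields a = 6, b = -4, c = 1, d = 2.
So p(s) = 6s^3 - 4s^2 + s + 2.
Check: p(1) = 5. ✓

p(s) = 6s^3 - 4s^2 + s + 2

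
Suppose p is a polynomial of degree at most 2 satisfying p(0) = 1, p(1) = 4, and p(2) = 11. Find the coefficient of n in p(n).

Write p(n) = an^2 + bn + c. Substituting each data point gives a linear system:
  c = 1
  a + b + c = 4
  4a + 2b + c = 11
Solving the system yields a = 2, b = 1, c = 1.
So p(n) = 2n^2 + n + 1.
The coefficient of n is 1.

1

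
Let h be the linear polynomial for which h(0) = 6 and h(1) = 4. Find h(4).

-2

Write h(x) = ax + b. Substituting each data point gives a linear system:
  b = 6
  a + b = 4
Solving the system yields a = -2, b = 6.
So h(x) = -2x + 6.
Then h(4) = -2.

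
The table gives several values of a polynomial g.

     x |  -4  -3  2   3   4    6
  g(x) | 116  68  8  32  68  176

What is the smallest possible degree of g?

Divided differences on the nodes -4, -3, 2, 3, 4, 6:
  order 0: 116  68  8  32  68  176
  order 1: -48  -12  24  36  54
  order 2: 6  6  6  6
  order 3: 0  0  0
  order 4: 0  0
  order 5: 0
The order-2 divided differences are all 6 (nonzero) and every higher order vanishes, so the data lies on a polynomial of degree exactly 2.

2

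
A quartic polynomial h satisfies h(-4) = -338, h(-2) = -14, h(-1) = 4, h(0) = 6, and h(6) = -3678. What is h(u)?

h(u) = -2u^4 - 4u^3 - 6u^2 - 2u + 6

Write h(u) = au^4 + bu^3 + cu^2 + du + e. Substituting each data point gives a linear system:
  256a - 64b + 16c - 4d + e = -338
  16a - 8b + 4c - 2d + e = -14
  a - b + c - d + e = 4
  e = 6
  1296a + 216b + 36c + 6d + e = -3678
Solving the system yields a = -2, b = -4, c = -6, d = -2, e = 6.
So h(u) = -2u⁴ - 4u³ - 6u² - 2u + 6.
Check: h(-4) = -338. ✓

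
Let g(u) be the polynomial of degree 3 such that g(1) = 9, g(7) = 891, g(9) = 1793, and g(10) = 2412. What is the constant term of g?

Write g(u) = au^3 + bu^2 + cu + d. Substituting each data point gives a linear system:
  a + b + c + d = 9
  343a + 49b + 7c + d = 891
  729a + 81b + 9c + d = 1793
  1000a + 100b + 10c + d = 2412
Solving the system yields a = 2, b = 4, c = 1, d = 2.
So g(u) = 2u³ + 4u² + u + 2.
The constant term is 2.

2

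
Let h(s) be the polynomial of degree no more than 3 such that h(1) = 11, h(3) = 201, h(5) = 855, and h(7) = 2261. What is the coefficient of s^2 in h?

4

Write h(s) = as^3 + bs^2 + cs + d. Substituting each data point gives a linear system:
  a + b + c + d = 11
  27a + 9b + 3c + d = 201
  125a + 25b + 5c + d = 855
  343a + 49b + 7c + d = 2261
Solving the system yields a = 6, b = 4, c = 1, d = 0.
So h(s) = 6s^3 + 4s^2 + s.
The coefficient of s^2 is 4.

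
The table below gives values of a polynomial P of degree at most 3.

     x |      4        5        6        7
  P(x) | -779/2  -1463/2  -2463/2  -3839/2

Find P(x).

Write P(x) = ax^3 + bx^2 + cx + d. Substituting each data point gives a linear system:
  64a + 16b + 4c + d = -779/2
  125a + 25b + 5c + d = -1463/2
  216a + 36b + 6c + d = -2463/2
  343a + 49b + 7c + d = -3839/2
Solving the system yields a = -5, b = -4, c = -1, d = -3/2.
So P(x) = -5x^3 - 4x^2 - x - 3/2.
Check: P(6) = -2463/2. ✓

P(x) = -5x^3 - 4x^2 - x - 3/2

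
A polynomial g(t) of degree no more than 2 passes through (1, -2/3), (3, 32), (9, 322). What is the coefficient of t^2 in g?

4

Write g(t) = at^2 + bt + c. Substituting each data point gives a linear system:
  a + b + c = -2/3
  9a + 3b + c = 32
  81a + 9b + c = 322
Solving the system yields a = 4, b = 1/3, c = -5.
So g(t) = 4t^2 + (1/3)t - 5.
The leading coefficient is 4.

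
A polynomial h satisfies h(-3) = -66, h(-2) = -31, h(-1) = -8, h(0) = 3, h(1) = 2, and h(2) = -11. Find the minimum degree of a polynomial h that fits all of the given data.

Forward differences of the values at n = -3, -2, -1, 0, 1, 2:
  h  : -66  -31  -8  3  2  -11
  Δ  : 35  23  11  -1  -13
  Δ^2: -12  -12  -12  -12
  Δ^3: 0  0  0
  Δ^4: 0  0
  Δ^5: 0
The second differences are constant (-12) and nonzero, while all higher differences vanish, so the minimal degree is 2.

2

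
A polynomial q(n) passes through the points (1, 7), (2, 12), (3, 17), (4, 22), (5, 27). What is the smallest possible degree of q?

Forward differences of the values at n = 1, 2, 3, 4, 5:
  q  : 7  12  17  22  27
  Δ  : 5  5  5  5
  Δ^2: 0  0  0
  Δ^3: 0  0
  Δ^4: 0
The first differences are constant (5) and nonzero, while all higher differences vanish, so the minimal degree is 1.

1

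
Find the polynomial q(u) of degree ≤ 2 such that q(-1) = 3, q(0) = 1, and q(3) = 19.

q(u) = 2u^2 + 1

Using the Lagrange interpolation formula with nodes -1, 0, 3:
  L_0(u) = u(u - 3) / 4
  L_1(u) = (u + 1)(u - 3) / -3
  L_2(u) = (u + 1)u / 12
Then q(u) = 3·L_0(u) + 1·L_1(u) + 19·L_2(u).
Expanding and collecting terms gives q(u) = 2u^2 + 1.
Check: q(3) = 19. ✓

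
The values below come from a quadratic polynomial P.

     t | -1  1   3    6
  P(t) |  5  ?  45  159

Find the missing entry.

The 3 known points determine the degree-2 polynomial uniquely.
Write P(t) = at^2 + bt + c. Substituting each data point gives a linear system:
  a - b + c = 5
  9a + 3b + c = 45
  36a + 6b + c = 159
Solving the system yields a = 4, b = 2, c = 3.
So P(t) = 4t^2 + 2t + 3.
Then P(1) = 9.

9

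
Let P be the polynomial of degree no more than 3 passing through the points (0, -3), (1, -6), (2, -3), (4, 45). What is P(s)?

P(s) = s^3 - 4s - 3

Write P(s) = as^3 + bs^2 + cs + d. Substituting each data point gives a linear system:
  d = -3
  a + b + c + d = -6
  8a + 4b + 2c + d = -3
  64a + 16b + 4c + d = 45
Solving the system yields a = 1, b = 0, c = -4, d = -3.
So P(s) = s^3 - 4s - 3.
Check: P(1) = -6. ✓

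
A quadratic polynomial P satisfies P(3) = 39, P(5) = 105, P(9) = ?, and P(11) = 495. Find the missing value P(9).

333

The 3 known points determine the degree-2 polynomial uniquely.
Write P(u) = au^2 + bu + c. Substituting each data point gives a linear system:
  9a + 3b + c = 39
  25a + 5b + c = 105
  121a + 11b + c = 495
Solving the system yields a = 4, b = 1, c = 0.
So P(u) = 4u^2 + u.
Then P(9) = 333.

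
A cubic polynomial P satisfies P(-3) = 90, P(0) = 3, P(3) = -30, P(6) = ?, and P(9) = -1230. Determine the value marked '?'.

The 4 known points determine the degree-3 polynomial uniquely.
Write P(x) = ax^3 + bx^2 + cx + d. Substituting each data point gives a linear system:
  -27a + 9b - 3c + d = 90
  d = 3
  27a + 9b + 3c + d = -30
  729a + 81b + 9c + d = -1230
Solving the system yields a = -2, b = 3, c = -2, d = 3.
So P(x) = -2x^3 + 3x^2 - 2x + 3.
Then P(6) = -333.

-333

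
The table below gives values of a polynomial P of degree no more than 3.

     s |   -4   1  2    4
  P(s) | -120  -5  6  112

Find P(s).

P(s) = 2s^3 - 3s - 4

Write P(s) = as^3 + bs^2 + cs + d. Substituting each data point gives a linear system:
  -64a + 16b - 4c + d = -120
  a + b + c + d = -5
  8a + 4b + 2c + d = 6
  64a + 16b + 4c + d = 112
Solving the system yields a = 2, b = 0, c = -3, d = -4.
So P(s) = 2s^3 - 3s - 4.
Check: P(-4) = -120. ✓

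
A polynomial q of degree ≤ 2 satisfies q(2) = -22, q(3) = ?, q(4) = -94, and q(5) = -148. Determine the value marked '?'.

-52

The 3 known points determine the degree-2 polynomial uniquely.
Write q(u) = au^2 + bu + c. Substituting each data point gives a linear system:
  4a + 2b + c = -22
  16a + 4b + c = -94
  25a + 5b + c = -148
Solving the system yields a = -6, b = 0, c = 2.
So q(u) = -6u^2 + 2.
Then q(3) = -52.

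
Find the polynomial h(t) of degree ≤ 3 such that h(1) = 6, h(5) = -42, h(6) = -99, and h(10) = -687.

Write h(t) = at^3 + bt^2 + ct + d. Substituting each data point gives a linear system:
  a + b + c + d = 6
  125a + 25b + 5c + d = -42
  216a + 36b + 6c + d = -99
  1000a + 100b + 10c + d = -687
Solving the system yields a = -1, b = 3, c = 1, d = 3.
So h(t) = -t³ + 3t² + t + 3.
Check: h(6) = -99. ✓

h(t) = -t^3 + 3t^2 + t + 3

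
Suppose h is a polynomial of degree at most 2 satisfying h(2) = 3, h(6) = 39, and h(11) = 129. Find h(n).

Using the Lagrange interpolation formula with nodes 2, 6, 11:
  L_0(n) = (n - 6)(n - 11) / 36
  L_1(n) = (n - 2)(n - 11) / -20
  L_2(n) = (n - 2)(n - 6) / 45
Then h(n) = 3·L_0(n) + 39·L_1(n) + 129·L_2(n).
Expanding and collecting terms gives h(n) = n^2 + n - 3.
Check: h(11) = 129. ✓

h(n) = n^2 + n - 3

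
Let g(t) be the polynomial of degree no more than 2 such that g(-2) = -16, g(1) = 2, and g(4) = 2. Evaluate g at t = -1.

Forward differences of the values at t = -2, 1, 4:
  g  : -16  2  2
  Δ  : 18  0
  Δ^2: -18
The second differences are constant, confirming degree 2.
Interpolating (Newton forward form) and evaluating at t = -1 gives g(-1) = -8.

-8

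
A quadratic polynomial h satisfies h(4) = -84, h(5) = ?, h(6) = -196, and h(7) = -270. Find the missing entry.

The 3 known points determine the degree-2 polynomial uniquely.
Write h(u) = au^2 + bu + c. Substituting each data point gives a linear system:
  16a + 4b + c = -84
  36a + 6b + c = -196
  49a + 7b + c = -270
Solving the system yields a = -6, b = 4, c = -4.
So h(u) = -6u^2 + 4u - 4.
Then h(5) = -134.

-134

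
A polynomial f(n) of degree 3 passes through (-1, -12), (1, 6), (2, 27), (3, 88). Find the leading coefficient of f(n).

4

Write f(n) = an^3 + bn^2 + cn + d. Substituting each data point gives a linear system:
  -a + b - c + d = -12
  a + b + c + d = 6
  8a + 4b + 2c + d = 27
  27a + 9b + 3c + d = 88
Solving the system yields a = 4, b = -4, c = 5, d = 1.
So f(n) = 4n^3 - 4n^2 + 5n + 1.
The leading coefficient is 4.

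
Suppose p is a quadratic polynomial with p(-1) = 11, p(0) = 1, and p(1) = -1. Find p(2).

Write p(u) = au^2 + bu + c. Substituting each data point gives a linear system:
  a - b + c = 11
  c = 1
  a + b + c = -1
Solving the system yields a = 4, b = -6, c = 1.
So p(u) = 4u² - 6u + 1.
Then p(2) = 5.

5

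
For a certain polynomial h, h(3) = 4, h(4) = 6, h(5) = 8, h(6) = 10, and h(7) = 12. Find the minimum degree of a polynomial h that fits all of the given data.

Forward differences of the values at s = 3, 4, 5, 6, 7:
  h  : 4  6  8  10  12
  Δ  : 2  2  2  2
  Δ^2: 0  0  0
  Δ^3: 0  0
  Δ^4: 0
The first differences are constant (2) and nonzero, while all higher differences vanish, so the minimal degree is 1.

1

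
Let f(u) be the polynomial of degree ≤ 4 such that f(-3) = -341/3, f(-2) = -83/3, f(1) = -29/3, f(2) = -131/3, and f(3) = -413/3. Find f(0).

1/3

Write f(u) = au^4 + bu^3 + cu^2 + du + e. Substituting each data point gives a linear system:
  81a - 27b + 9c - 3d + e = -341/3
  16a - 8b + 4c - 2d + e = -83/3
  a + b + c + d + e = -29/3
  16a + 8b + 4c + 2d + e = -131/3
  81a + 27b + 9c + 3d + e = -413/3
Solving the system yields a = -1, b = 0, c = -5, d = -4, e = 1/3.
So f(u) = -u^4 - 5u^2 - 4u + 1/3.
Then f(0) = 1/3.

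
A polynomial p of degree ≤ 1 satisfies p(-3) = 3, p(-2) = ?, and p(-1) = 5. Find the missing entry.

4

On equispaced nodes a degree-1 polynomial has vanishing second forward difference, so
  p(-3) - 2·p(-2) + p(-1) = 0.
Substituting the known values and solving for p(-2):
  -2·p(-2) = -8
  p(-2) = 4.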